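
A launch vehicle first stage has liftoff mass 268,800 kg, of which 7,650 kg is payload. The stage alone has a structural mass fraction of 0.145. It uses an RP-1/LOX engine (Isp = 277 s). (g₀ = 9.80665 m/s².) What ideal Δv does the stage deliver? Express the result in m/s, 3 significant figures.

Stage wet mass = m₀ − payload = 268,800 − 7,650 = 261,150 kg.
Stage dry mass = ε × stage wet mass = 0.145 × 261,150 = 37,866.8 kg.
Burnout mass m_f = stage dry + payload = 37,866.8 + 7,650 = 45,516.8 kg.
v_e = Isp · g₀ = 277 × 9.80665 = 2716.4 m/s.
From the ideal rocket equation, Δv = v_e · ln(268,800/45,516.8) = 2716.4 × ln(5.906) = 2716.4 × 1.7759 ≈ 4824 m/s.

Δv ≈ 4820 m/s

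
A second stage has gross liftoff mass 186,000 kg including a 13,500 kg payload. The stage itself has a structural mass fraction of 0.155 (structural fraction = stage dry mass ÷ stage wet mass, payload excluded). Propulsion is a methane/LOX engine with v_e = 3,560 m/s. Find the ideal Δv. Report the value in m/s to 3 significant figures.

Δv ≈ 5450 m/s

Stage wet mass = m₀ − payload = 186,000 − 13,500 = 172,500 kg.
Stage dry mass = ε × stage wet mass = 0.155 × 172,500 = 26,737.5 kg.
Burnout mass m_f = stage dry + payload = 26,737.5 + 13,500 = 40,237.5 kg.
Using Δv = v_e ln(m₀/m_f): Δv = v_e · ln(186,000/40,237.5) = 3560.0 × ln(4.623) = 3560.0 × 1.5309 ≈ 5450 m/s.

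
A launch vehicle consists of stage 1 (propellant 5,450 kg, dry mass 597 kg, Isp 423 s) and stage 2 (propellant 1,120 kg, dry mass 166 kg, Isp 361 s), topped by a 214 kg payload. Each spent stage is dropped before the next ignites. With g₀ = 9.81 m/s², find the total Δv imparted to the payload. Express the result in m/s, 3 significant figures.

Δv ≈ 10200 m/s

Ignition mass of stage 1 = 5,450+597 + 1,120+166 + 214 = 7,547 kg.
Stage 1: m₀ = 7,547 kg, m_f = 7,547 − 5,450 = 2,097 kg; Δv = 423×9.81×ln(3.599) = 4149.6×1.2806 ≈ 5314 m/s.
Stage 2: m₀ = 1,500 kg, m_f = 1,500 − 1,120 = 380 kg; Δv = 361×9.81×ln(3.947) = 3541.4×1.3730 ≈ 4863 m/s.
Total Δv = 5314 + 4863 = 10177 m/s.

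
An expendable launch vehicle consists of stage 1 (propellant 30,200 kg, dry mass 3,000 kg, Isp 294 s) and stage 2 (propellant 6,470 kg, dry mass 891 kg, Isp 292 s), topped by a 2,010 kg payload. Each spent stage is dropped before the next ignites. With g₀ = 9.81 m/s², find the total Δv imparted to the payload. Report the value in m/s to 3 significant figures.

Δv ≈ 6920 m/s

Ignition mass of stage 1 = 30,200+3,000 + 6,470+891 + 2,010 = 42,571 kg.
Stage 1: m₀ = 42,571 kg, m_f = 42,571 − 30,200 = 12,371 kg; Δv = 294×9.81×ln(3.441) = 2884.1×1.2358 ≈ 3564 m/s.
Stage 2: m₀ = 9,371 kg, m_f = 9,371 − 6,470 = 2,901 kg; Δv = 292×9.81×ln(3.23) = 2864.5×1.1726 ≈ 3359 m/s.
Total Δv = 3564 + 3359 = 6923 m/s.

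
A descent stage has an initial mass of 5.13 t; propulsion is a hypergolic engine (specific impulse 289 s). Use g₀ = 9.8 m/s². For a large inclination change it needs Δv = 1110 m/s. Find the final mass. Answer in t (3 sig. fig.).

final mass ≈ 3.47 t

v_e = Isp · g₀ = 289 × 9.8 = 2832.2 m/s.
By the Tsiolkovsky rocket equation, m₀/m_f = exp(Δv / v_e) = exp(1110 / 2832.2) = exp(0.3919) = 1.4798.
m_f = m₀ / 1.4798 = 5.13 / 1.4798 = 3.46668 t.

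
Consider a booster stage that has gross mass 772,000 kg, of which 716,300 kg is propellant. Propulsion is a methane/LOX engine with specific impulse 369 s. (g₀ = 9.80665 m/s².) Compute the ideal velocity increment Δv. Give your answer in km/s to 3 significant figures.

Δv ≈ 9.51 km/s

v_e = Isp · g₀ = 369 × 9.80665 = 3618.7 m/s.
m_f = m₀ − m_prop = 772,000 − 716,300 = 55,700 kg.
Δv = v_e · ln(m₀/m_f) = 3618.7 × ln(13.86) = 3618.7 × 2.6290 ≈ 9513.5 m/s.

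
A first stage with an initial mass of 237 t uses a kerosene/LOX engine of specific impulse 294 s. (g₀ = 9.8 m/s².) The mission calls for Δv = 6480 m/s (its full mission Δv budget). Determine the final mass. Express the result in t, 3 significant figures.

v_e = Isp · g₀ = 294 × 9.8 = 2881.2 m/s.
From the ideal rocket equation, m₀/m_f = exp(Δv / v_e) = exp(6480 / 2881.2) = exp(2.2491) = 9.4788.
m_f = m₀ / 9.4788 = 237 / 9.4788 = 25.0032 t.

final mass ≈ 25.0 t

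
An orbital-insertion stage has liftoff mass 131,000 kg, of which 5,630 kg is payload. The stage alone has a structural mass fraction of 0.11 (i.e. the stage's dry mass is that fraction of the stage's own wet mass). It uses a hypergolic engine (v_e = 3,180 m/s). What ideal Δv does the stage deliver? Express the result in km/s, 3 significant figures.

Δv ≈ 6.07 km/s

Stage wet mass = m₀ − payload = 131,000 − 5,630 = 125,370 kg.
Stage dry mass = ε × stage wet mass = 0.11 × 125,370 = 13,790.7 kg.
Burnout mass m_f = stage dry + payload = 13,790.7 + 5,630 = 19,420.7 kg.
Δv = v_e · ln(131,000/19,420.7) = 3180.0 × ln(6.745) = 3180.0 × 1.9089 ≈ 6070 m/s.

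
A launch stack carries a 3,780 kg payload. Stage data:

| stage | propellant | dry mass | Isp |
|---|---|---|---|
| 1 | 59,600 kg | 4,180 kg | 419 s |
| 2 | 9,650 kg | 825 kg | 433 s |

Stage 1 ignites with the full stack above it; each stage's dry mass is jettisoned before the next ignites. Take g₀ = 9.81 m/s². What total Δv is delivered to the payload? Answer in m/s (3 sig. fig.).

Ignition mass of stage 1 = 59,600+4,180 + 9,650+825 + 3,780 = 78,035 kg.
Stage 1: m₀ = 78,035 kg, m_f = 78,035 − 59,600 = 18,435 kg; Δv = 419×9.81×ln(4.233) = 4110.4×1.4429 ≈ 5931 m/s.
Stage 2: m₀ = 14,255 kg, m_f = 14,255 − 9,650 = 4,605 kg; Δv = 433×9.81×ln(3.096) = 4247.7×1.1300 ≈ 4800 m/s.
Total Δv = 5931 + 4800 = 10731 m/s.

Δv ≈ 10700 m/s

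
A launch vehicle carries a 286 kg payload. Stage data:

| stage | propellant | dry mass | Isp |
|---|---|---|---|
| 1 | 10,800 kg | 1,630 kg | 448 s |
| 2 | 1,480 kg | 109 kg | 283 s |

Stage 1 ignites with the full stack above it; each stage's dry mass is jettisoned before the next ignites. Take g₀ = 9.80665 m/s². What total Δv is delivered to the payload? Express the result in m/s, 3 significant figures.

Δv ≈ 10500 m/s

Ignition mass of stage 1 = 10,800+1,630 + 1,480+109 + 286 = 14,305 kg.
Stage 1: m₀ = 14,305 kg, m_f = 14,305 − 10,800 = 3,505 kg; Δv = 448×9.80665×ln(4.081) = 4393.4×1.4064 ≈ 6179 m/s.
Stage 2: m₀ = 1,875 kg, m_f = 1,875 − 1,480 = 395 kg; Δv = 283×9.80665×ln(4.747) = 2775.3×1.5575 ≈ 4322 m/s.
Total Δv = 6179 + 4322 = 10501 m/s.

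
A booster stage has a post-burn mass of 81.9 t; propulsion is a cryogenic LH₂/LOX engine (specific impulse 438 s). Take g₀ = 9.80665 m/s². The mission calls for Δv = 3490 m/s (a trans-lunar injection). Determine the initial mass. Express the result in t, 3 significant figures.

initial mass ≈ 185 t

v_e = Isp · g₀ = 438 × 9.80665 = 4295.3 m/s.
By the Tsiolkovsky rocket equation, m₀/m_f = exp(Δv / v_e) = exp(3490 / 4295.3) = exp(0.8125) = 2.2536.
m₀ = m_f × 2.2536 = 81.9 × 2.2536 = 184.57 t.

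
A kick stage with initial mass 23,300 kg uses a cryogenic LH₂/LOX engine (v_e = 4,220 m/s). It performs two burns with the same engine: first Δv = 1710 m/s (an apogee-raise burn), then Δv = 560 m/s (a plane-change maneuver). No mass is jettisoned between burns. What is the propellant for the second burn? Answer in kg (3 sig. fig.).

After the first burn: m = 23300 × exp(−1710/4220.0) = 23300 × 0.66683 = 15,537.1 kg.
After the second burn: m = 15,537.1 × exp(−560/4220.0) = 15,537.1 × 0.87573 = 13,606.3 kg.
Second-burn propellant = 15,537.1 − 13,606.3 = 1,930.8 kg.

propellant for the second burn ≈ 1930 kg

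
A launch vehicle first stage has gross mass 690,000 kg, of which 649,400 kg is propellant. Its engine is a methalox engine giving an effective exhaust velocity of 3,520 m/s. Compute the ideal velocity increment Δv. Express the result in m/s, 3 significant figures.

Δv ≈ 9970 m/s

m_f = m₀ − m_prop = 690,000 − 649,400 = 40,600 kg.
Rocket equation: Δv = v_e · ln(m₀/m_f) = 3520.0 × ln(17) = 3520.0 × 2.8329 ≈ 9971.9 m/s.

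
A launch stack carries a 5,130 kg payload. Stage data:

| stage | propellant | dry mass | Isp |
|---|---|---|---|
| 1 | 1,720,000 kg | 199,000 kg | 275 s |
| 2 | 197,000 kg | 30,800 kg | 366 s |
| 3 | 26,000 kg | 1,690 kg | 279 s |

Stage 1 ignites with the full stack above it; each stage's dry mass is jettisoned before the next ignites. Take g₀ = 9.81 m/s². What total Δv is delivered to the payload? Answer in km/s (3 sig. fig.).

Ignition mass of stage 1 = 1,720,000+199,000 + 197,000+30,800 + 26,000+1,690 + 5,130 = 2,179,620 kg.
Stage 1: m₀ = 2,179,620 kg, m_f = 2,179,620 − 1,720,000 = 459,620 kg; Δv = 275×9.81×ln(4.742) = 2697.8×1.5565 ≈ 4199 m/s.
Stage 2: m₀ = 260,620 kg, m_f = 260,620 − 197,000 = 63,620 kg; Δv = 366×9.81×ln(4.097) = 3590.5×1.4101 ≈ 5063 m/s.
Stage 3: m₀ = 32,820 kg, m_f = 32,820 − 26,000 = 6,820 kg; Δv = 279×9.81×ln(4.812) = 2737.0×1.5712 ≈ 4300 m/s.
Total Δv = 4199 + 5063 + 4300 = 13562 m/s.

Δv ≈ 13.6 km/s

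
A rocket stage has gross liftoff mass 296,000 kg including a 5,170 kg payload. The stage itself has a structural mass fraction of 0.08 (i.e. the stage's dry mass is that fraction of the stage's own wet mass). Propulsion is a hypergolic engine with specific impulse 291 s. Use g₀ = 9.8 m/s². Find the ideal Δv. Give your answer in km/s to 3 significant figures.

Stage wet mass = m₀ − payload = 296,000 − 5,170 = 290,830 kg.
Stage dry mass = ε × stage wet mass = 0.08 × 290,830 = 23,266.4 kg.
Burnout mass m_f = stage dry + payload = 23,266.4 + 5,170 = 28,436.4 kg.
v_e = Isp · g₀ = 291 × 9.8 = 2851.8 m/s.
Δv = v_e · ln(296,000/28,436.4) = 2851.8 × ln(10.41) = 2851.8 × 2.3427 ≈ 6681 m/s.

Δv ≈ 6.68 km/s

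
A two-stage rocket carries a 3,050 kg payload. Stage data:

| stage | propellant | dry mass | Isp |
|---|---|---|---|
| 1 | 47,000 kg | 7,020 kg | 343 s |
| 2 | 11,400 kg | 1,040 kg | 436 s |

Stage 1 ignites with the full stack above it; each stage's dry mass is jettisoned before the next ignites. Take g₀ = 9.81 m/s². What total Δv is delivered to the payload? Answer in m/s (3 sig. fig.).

Ignition mass of stage 1 = 47,000+7,020 + 11,400+1,040 + 3,050 = 69,510 kg.
Stage 1: m₀ = 69,510 kg, m_f = 69,510 − 47,000 = 22,510 kg; Δv = 343×9.81×ln(3.088) = 3364.8×1.1275 ≈ 3794 m/s.
Stage 2: m₀ = 15,490 kg, m_f = 15,490 − 11,400 = 4,090 kg; Δv = 436×9.81×ln(3.787) = 4277.2×1.3316 ≈ 5696 m/s.
Total Δv = 3794 + 5696 = 9490 m/s.

Δv ≈ 9490 m/s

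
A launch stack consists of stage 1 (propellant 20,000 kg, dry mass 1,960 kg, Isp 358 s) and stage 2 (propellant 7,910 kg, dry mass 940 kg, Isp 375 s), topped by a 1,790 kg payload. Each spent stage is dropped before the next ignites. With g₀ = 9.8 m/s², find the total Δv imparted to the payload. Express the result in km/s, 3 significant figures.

Δv ≈ 8.33 km/s

Ignition mass of stage 1 = 20,000+1,960 + 7,910+940 + 1,790 = 32,600 kg.
Stage 1: m₀ = 32,600 kg, m_f = 32,600 − 20,000 = 12,600 kg; Δv = 358×9.8×ln(2.587) = 3508.4×0.9506 ≈ 3335 m/s.
Stage 2: m₀ = 10,640 kg, m_f = 10,640 − 7,910 = 2,730 kg; Δv = 375×9.8×ln(3.897) = 3675.0×1.3603 ≈ 4999 m/s.
Total Δv = 3335 + 4999 = 8334 m/s.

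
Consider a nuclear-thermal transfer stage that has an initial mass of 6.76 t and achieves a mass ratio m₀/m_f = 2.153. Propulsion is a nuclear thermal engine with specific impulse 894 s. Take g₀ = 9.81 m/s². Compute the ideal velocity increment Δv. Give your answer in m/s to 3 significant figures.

Δv ≈ 6730 m/s

v_e = Isp · g₀ = 894 × 9.81 = 8770.1 m/s.
From the ideal rocket equation, Δv = v_e · ln(2.153) = 8770.1 × 0.7669 ≈ 6725.5 m/s.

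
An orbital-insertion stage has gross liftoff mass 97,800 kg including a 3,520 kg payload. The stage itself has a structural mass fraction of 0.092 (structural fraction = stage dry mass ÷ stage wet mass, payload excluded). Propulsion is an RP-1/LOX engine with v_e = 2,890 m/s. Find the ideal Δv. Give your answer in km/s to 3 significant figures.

Stage wet mass = m₀ − payload = 97,800 − 3,520 = 94,280 kg.
Stage dry mass = ε × stage wet mass = 0.092 × 94,280 = 8,673.76 kg.
Burnout mass m_f = stage dry + payload = 8,673.76 + 3,520 = 12,193.76 kg.
Rocket equation: Δv = v_e · ln(97,800/12,193.76) = 2890.0 × ln(8.02) = 2890.0 × 2.0820 ≈ 6017 m/s.

Δv ≈ 6.02 km/s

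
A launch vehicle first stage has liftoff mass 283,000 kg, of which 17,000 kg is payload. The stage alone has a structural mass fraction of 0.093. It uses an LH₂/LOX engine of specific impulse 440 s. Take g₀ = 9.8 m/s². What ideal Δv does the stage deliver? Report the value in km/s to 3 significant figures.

Stage wet mass = m₀ − payload = 283,000 − 17,000 = 266,000 kg.
Stage dry mass = ε × stage wet mass = 0.093 × 266,000 = 24,738 kg.
Burnout mass m_f = stage dry + payload = 24,738 + 17,000 = 41,738 kg.
v_e = Isp · g₀ = 440 × 9.8 = 4312.0 m/s.
By the Tsiolkovsky rocket equation, Δv = v_e · ln(283,000/41,738) = 4312.0 × ln(6.78) = 4312.0 × 1.9140 ≈ 8253 m/s.

Δv ≈ 8.25 km/s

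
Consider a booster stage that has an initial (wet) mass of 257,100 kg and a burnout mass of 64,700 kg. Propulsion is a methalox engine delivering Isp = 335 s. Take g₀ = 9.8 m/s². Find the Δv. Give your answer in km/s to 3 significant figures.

Δv ≈ 4.53 km/s

v_e = Isp · g₀ = 335 × 9.8 = 3283.0 m/s.
Δv = v_e · ln(m₀/m_f) = 3283.0 × ln(3.974) = 3283.0 × 1.3797 ≈ 4529.6 m/s.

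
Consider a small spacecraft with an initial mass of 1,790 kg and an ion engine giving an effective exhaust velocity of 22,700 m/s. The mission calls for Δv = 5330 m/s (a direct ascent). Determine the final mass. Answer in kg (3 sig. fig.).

final mass ≈ 1420 kg

By the Tsiolkovsky rocket equation, m₀/m_f = exp(Δv / v_e) = exp(5330 / 22700.0) = exp(0.2348) = 1.2647.
m_f = m₀ / 1.2647 = 1,790 / 1.2647 = 1,415.36 kg.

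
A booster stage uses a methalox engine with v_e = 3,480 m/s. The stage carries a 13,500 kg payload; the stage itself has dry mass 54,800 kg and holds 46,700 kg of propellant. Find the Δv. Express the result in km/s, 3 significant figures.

m₀ = payload + dry + propellant = 13,500 + 54,800 + 46,700 = 115,000 kg.
m_f = payload + dry = 13,500 + 54,800 = 68,300 kg.
Rocket equation: Δv = v_e · ln(m₀/m_f) = 3480.0 × ln(1.684) = 3480.0 × 0.5210 ≈ 1813.2 m/s.

Δv ≈ 1.81 km/s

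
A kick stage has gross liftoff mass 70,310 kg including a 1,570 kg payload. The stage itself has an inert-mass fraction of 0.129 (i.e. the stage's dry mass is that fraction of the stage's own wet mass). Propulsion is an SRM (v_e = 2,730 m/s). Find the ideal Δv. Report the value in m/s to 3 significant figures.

Stage wet mass = m₀ − payload = 70,310 − 1,570 = 68,740 kg.
Stage dry mass = ε × stage wet mass = 0.129 × 68,740 = 8,867.46 kg.
Burnout mass m_f = stage dry + payload = 8,867.46 + 1,570 = 10,437.46 kg.
By the Tsiolkovsky rocket equation, Δv = v_e · ln(70,310/10,437.46) = 2730.0 × ln(6.736) = 2730.0 × 1.9075 ≈ 5208 m/s.

Δv ≈ 5210 m/s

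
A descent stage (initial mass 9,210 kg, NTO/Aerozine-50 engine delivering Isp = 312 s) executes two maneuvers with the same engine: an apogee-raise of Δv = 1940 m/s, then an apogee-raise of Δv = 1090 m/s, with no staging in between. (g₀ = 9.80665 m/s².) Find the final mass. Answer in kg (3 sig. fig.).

v_e = Isp · g₀ = 312 × 9.80665 = 3059.7 m/s.
After the first burn: m = 9210 × exp(−1940/3059.7) = 9210 × 0.53044 = 4,885.35 kg.
After the second burn: m = 4,885.35 × exp(−1090/3059.7) = 4,885.35 × 0.70030 = 3,421.21 kg.

final mass ≈ 3420 kg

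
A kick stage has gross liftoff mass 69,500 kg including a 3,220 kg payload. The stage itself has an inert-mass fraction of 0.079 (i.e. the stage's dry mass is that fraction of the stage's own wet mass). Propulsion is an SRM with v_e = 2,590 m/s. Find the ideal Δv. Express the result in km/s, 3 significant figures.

Stage wet mass = m₀ − payload = 69,500 − 3,220 = 66,280 kg.
Stage dry mass = ε × stage wet mass = 0.079 × 66,280 = 5,236.12 kg.
Burnout mass m_f = stage dry + payload = 5,236.12 + 3,220 = 8,456.12 kg.
From the ideal rocket equation, Δv = v_e · ln(69,500/8,456.12) = 2590.0 × ln(8.219) = 2590.0 × 2.1064 ≈ 5456 m/s.

Δv ≈ 5.46 km/s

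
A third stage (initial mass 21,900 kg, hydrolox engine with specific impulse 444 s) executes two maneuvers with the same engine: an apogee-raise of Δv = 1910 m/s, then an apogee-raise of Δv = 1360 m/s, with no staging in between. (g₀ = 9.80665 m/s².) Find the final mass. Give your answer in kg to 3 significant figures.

v_e = Isp · g₀ = 444 × 9.80665 = 4354.2 m/s.
After the first burn: m = 21900 × exp(−1910/4354.2) = 21900 × 0.64490 = 14,123.3 kg.
After the second burn: m = 14,123.3 × exp(−1360/4354.2) = 14,123.3 × 0.73173 = 10,334.4 kg.

final mass ≈ 10300 kg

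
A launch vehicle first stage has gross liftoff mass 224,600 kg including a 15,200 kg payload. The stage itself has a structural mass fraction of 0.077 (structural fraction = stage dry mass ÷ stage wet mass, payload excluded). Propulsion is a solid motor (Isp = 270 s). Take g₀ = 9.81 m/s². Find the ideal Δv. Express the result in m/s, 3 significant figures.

Stage wet mass = m₀ − payload = 224,600 − 15,200 = 209,400 kg.
Stage dry mass = ε × stage wet mass = 0.077 × 209,400 = 16,123.8 kg.
Burnout mass m_f = stage dry + payload = 16,123.8 + 15,200 = 31,323.8 kg.
v_e = Isp · g₀ = 270 × 9.81 = 2648.7 m/s.
By the Tsiolkovsky rocket equation, Δv = v_e · ln(224,600/31,323.8) = 2648.7 × ln(7.17) = 2648.7 × 1.9699 ≈ 5218 m/s.

Δv ≈ 5220 m/s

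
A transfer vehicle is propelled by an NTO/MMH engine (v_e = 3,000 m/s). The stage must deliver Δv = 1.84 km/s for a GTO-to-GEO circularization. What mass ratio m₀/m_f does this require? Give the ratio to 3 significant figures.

m₀/m_f = exp(Δv / v_e) = exp(1840 / 3000.0) = exp(0.6133) = 1.8466.

mass ratio ≈ 1.85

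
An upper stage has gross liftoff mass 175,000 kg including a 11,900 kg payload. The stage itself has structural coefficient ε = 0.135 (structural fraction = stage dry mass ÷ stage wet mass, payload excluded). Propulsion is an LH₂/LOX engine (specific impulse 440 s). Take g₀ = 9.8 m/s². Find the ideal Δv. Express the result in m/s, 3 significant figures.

Δv ≈ 7080 m/s

Stage wet mass = m₀ − payload = 175,000 − 11,900 = 163,100 kg.
Stage dry mass = ε × stage wet mass = 0.135 × 163,100 = 22,018.5 kg.
Burnout mass m_f = stage dry + payload = 22,018.5 + 11,900 = 33,918.5 kg.
v_e = Isp · g₀ = 440 × 9.8 = 4312.0 m/s.
Using Δv = v_e ln(m₀/m_f): Δv = v_e · ln(175,000/33,918.5) = 4312.0 × ln(5.159) = 4312.0 × 1.6408 ≈ 7075 m/s.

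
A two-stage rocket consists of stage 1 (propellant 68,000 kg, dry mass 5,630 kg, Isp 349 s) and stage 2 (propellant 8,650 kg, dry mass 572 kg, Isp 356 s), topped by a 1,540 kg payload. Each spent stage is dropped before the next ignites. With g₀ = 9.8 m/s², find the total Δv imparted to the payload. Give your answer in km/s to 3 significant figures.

Ignition mass of stage 1 = 68,000+5,630 + 8,650+572 + 1,540 = 84,392 kg.
Stage 1: m₀ = 84,392 kg, m_f = 84,392 − 68,000 = 16,392 kg; Δv = 349×9.8×ln(5.148) = 3420.2×1.6387 ≈ 5605 m/s.
Stage 2: m₀ = 10,762 kg, m_f = 10,762 − 8,650 = 2,112 kg; Δv = 356×9.8×ln(5.096) = 3488.8×1.6284 ≈ 5681 m/s.
Total Δv = 5605 + 5681 = 11286 m/s.

Δv ≈ 11.3 km/s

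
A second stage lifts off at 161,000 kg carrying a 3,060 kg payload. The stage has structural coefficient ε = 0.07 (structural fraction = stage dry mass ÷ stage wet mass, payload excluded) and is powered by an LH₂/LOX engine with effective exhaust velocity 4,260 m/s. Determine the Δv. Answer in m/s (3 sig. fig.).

Stage wet mass = m₀ − payload = 161,000 − 3,060 = 157,940 kg.
Stage dry mass = ε × stage wet mass = 0.07 × 157,940 = 11,055.8 kg.
Burnout mass m_f = stage dry + payload = 11,055.8 + 3,060 = 14,115.8 kg.
Δv = v_e · ln(161,000/14,115.8) = 4260.0 × ln(11.41) = 4260.0 × 2.4341 ≈ 10369 m/s.

Δv ≈ 10400 m/s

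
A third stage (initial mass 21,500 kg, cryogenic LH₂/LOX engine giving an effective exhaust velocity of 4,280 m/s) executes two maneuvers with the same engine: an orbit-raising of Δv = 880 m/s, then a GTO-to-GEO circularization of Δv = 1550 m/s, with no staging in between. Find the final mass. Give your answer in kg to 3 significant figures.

final mass ≈ 12200 kg

After the first burn: m = 21500 × exp(−880/4280.0) = 21500 × 0.81415 = 17,504.2 kg.
After the second burn: m = 17,504.2 × exp(−1550/4280.0) = 17,504.2 × 0.69618 = 12,186.1 kg.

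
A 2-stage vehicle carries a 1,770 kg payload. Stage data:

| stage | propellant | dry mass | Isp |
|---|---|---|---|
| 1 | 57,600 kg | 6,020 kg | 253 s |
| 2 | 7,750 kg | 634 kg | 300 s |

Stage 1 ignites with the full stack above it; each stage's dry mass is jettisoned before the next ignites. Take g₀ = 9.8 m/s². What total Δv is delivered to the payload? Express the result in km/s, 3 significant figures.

Ignition mass of stage 1 = 57,600+6,020 + 7,750+634 + 1,770 = 73,774 kg.
Stage 1: m₀ = 73,774 kg, m_f = 73,774 − 57,600 = 16,174 kg; Δv = 253×9.8×ln(4.561) = 2479.4×1.5176 ≈ 3763 m/s.
Stage 2: m₀ = 10,154 kg, m_f = 10,154 − 7,750 = 2,404 kg; Δv = 300×9.8×ln(4.224) = 2940.0×1.4407 ≈ 4236 m/s.
Total Δv = 3763 + 4236 = 7999 m/s.

Δv ≈ 8.00 km/s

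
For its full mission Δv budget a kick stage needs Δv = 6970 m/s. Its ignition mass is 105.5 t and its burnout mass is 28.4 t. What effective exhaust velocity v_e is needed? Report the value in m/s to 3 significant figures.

ln(m₀/m_f) = ln(105500/28400) = ln(3.715) = 1.3123.
Rocket equation: v_e = Δv / ln(m₀/m_f) = 6970 / 1.3123 = 5311.2 m/s.

v_e ≈ 5310 m/s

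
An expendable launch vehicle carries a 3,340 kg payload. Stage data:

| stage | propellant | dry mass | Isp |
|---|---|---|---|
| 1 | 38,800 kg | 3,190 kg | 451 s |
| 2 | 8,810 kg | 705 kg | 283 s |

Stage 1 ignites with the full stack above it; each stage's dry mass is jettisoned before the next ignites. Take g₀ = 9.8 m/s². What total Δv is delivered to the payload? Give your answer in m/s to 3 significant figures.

Δv ≈ 8640 m/s

Ignition mass of stage 1 = 38,800+3,190 + 8,810+705 + 3,340 = 54,845 kg.
Stage 1: m₀ = 54,845 kg, m_f = 54,845 − 38,800 = 16,045 kg; Δv = 451×9.8×ln(3.418) = 4419.8×1.2291 ≈ 5432 m/s.
Stage 2: m₀ = 12,855 kg, m_f = 12,855 − 8,810 = 4,045 kg; Δv = 283×9.8×ln(3.178) = 2773.4×1.1563 ≈ 3207 m/s.
Total Δv = 5432 + 3207 = 8639 m/s.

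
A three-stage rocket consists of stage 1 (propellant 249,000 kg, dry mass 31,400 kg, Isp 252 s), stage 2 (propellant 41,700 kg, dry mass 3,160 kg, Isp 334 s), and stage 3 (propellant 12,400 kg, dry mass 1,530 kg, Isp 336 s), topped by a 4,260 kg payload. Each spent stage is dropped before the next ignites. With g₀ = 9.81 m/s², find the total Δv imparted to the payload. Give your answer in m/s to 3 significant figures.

Δv ≈ 10500 m/s

Ignition mass of stage 1 = 249,000+31,400 + 41,700+3,160 + 12,400+1,530 + 4,260 = 343,450 kg.
Stage 1: m₀ = 343,450 kg, m_f = 343,450 − 249,000 = 94,450 kg; Δv = 252×9.81×ln(3.636) = 2472.1×1.2910 ≈ 3191 m/s.
Stage 2: m₀ = 63,050 kg, m_f = 63,050 − 41,700 = 21,350 kg; Δv = 334×9.81×ln(2.953) = 3276.5×1.0829 ≈ 3548 m/s.
Stage 3: m₀ = 18,190 kg, m_f = 18,190 − 12,400 = 5,790 kg; Δv = 336×9.81×ln(3.142) = 3296.2×1.1447 ≈ 3773 m/s.
Total Δv = 3191 + 3548 + 3773 = 10512 m/s.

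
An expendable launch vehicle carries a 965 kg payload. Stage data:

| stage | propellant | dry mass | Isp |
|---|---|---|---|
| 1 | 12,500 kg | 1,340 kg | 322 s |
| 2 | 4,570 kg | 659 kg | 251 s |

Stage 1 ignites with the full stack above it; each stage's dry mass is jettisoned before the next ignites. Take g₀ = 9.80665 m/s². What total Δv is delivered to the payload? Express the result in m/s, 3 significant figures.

Ignition mass of stage 1 = 12,500+1,340 + 4,570+659 + 965 = 20,034 kg.
Stage 1: m₀ = 20,034 kg, m_f = 20,034 − 12,500 = 7,534 kg; Δv = 322×9.80665×ln(2.659) = 3157.7×0.9780 ≈ 3088 m/s.
Stage 2: m₀ = 6,194 kg, m_f = 6,194 − 4,570 = 1,624 kg; Δv = 251×9.80665×ln(3.814) = 2461.5×1.3387 ≈ 3295 m/s.
Total Δv = 3088 + 3295 = 6383 m/s.

Δv ≈ 6380 m/s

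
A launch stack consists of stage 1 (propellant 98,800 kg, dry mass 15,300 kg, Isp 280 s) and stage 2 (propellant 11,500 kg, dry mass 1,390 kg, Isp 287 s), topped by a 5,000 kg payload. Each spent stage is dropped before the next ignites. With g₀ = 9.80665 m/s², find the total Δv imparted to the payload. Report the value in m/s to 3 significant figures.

Δv ≈ 6690 m/s

Ignition mass of stage 1 = 98,800+15,300 + 11,500+1,390 + 5,000 = 131,990 kg.
Stage 1: m₀ = 131,990 kg, m_f = 131,990 − 98,800 = 33,190 kg; Δv = 280×9.80665×ln(3.977) = 2745.9×1.3805 ≈ 3791 m/s.
Stage 2: m₀ = 17,890 kg, m_f = 17,890 − 11,500 = 6,390 kg; Δv = 287×9.80665×ln(2.8) = 2814.5×1.0295 ≈ 2898 m/s.
Total Δv = 3791 + 2898 = 6689 m/s.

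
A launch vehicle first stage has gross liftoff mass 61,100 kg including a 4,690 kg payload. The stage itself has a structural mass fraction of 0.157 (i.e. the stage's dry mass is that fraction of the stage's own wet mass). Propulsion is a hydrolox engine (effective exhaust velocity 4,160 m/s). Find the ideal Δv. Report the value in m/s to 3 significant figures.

Δv ≈ 6270 m/s

Stage wet mass = m₀ − payload = 61,100 − 4,690 = 56,410 kg.
Stage dry mass = ε × stage wet mass = 0.157 × 56,410 = 8,856.37 kg.
Burnout mass m_f = stage dry + payload = 8,856.37 + 4,690 = 13,546.37 kg.
Using Δv = v_e ln(m₀/m_f): Δv = v_e · ln(61,100/13,546.37) = 4160.0 × ln(4.51) = 4160.0 × 1.5064 ≈ 6267 m/s.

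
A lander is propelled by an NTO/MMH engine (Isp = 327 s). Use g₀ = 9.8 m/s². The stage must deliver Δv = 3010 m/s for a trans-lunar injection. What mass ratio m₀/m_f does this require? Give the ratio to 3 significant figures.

mass ratio ≈ 2.56

v_e = Isp · g₀ = 327 × 9.8 = 3204.6 m/s.
Rocket equation: m₀/m_f = exp(Δv / v_e) = exp(3010 / 3204.6) = exp(0.9393) = 2.5581.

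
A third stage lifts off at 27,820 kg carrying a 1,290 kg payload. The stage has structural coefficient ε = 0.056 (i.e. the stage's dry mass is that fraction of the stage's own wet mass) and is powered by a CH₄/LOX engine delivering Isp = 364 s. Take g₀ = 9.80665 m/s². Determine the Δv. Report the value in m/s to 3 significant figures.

Δv ≈ 8230 m/s

Stage wet mass = m₀ − payload = 27,820 − 1,290 = 26,530 kg.
Stage dry mass = ε × stage wet mass = 0.056 × 26,530 = 1,485.68 kg.
Burnout mass m_f = stage dry + payload = 1,485.68 + 1,290 = 2,775.68 kg.
v_e = Isp · g₀ = 364 × 9.80665 = 3569.6 m/s.
By the Tsiolkovsky rocket equation, Δv = v_e · ln(27,820/2,775.68) = 3569.6 × ln(10.02) = 3569.6 × 2.3049 ≈ 8227 m/s.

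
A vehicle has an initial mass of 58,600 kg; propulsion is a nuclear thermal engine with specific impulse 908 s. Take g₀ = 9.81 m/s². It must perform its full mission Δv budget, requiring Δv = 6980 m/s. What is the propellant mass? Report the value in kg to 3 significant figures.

v_e = Isp · g₀ = 908 × 9.81 = 8907.5 m/s.
By the Tsiolkovsky rocket equation, m₀/m_f = exp(Δv / v_e) = exp(6980 / 8907.5) = exp(0.7836) = 2.1894.
m_f = 58,600 / 2.1894 = 26,765.3 kg, so propellant = m₀ − m_f = 58,600 − 26,765.3 = 31,834.7 kg.

propellant mass ≈ 31800 kg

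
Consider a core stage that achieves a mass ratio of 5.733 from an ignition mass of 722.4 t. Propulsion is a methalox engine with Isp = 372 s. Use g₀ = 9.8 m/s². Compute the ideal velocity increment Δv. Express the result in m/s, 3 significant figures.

Δv ≈ 6370 m/s

v_e = Isp · g₀ = 372 × 9.8 = 3645.6 m/s.
From the ideal rocket equation, Δv = v_e · ln(5.733) = 3645.6 × 1.7462 ≈ 6366.1 m/s.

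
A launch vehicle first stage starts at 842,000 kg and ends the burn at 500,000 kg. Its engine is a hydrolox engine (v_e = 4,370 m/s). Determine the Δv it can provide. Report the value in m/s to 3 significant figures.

Δv ≈ 2280 m/s

Δv = v_e · ln(m₀/m_f) = 4370.0 × ln(1.684) = 4370.0 × 0.5212 ≈ 2277.5 m/s.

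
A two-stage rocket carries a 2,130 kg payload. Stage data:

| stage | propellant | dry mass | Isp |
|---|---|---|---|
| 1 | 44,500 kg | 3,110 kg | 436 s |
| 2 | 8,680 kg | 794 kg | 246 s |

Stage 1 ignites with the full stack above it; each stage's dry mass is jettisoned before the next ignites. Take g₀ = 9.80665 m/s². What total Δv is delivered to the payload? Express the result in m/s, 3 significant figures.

Ignition mass of stage 1 = 44,500+3,110 + 8,680+794 + 2,130 = 59,214 kg.
Stage 1: m₀ = 59,214 kg, m_f = 59,214 − 44,500 = 14,714 kg; Δv = 436×9.80665×ln(4.024) = 4275.7×1.3924 ≈ 5953 m/s.
Stage 2: m₀ = 11,604 kg, m_f = 11,604 − 8,680 = 2,924 kg; Δv = 246×9.80665×ln(3.969) = 2412.4×1.3784 ≈ 3325 m/s.
Total Δv = 5953 + 3325 = 9278 m/s.

Δv ≈ 9280 m/s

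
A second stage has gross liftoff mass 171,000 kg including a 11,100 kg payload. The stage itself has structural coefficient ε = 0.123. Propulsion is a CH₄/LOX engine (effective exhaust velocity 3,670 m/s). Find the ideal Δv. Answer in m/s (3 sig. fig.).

Δv ≈ 6290 m/s

Stage wet mass = m₀ − payload = 171,000 − 11,100 = 159,900 kg.
Stage dry mass = ε × stage wet mass = 0.123 × 159,900 = 19,667.7 kg.
Burnout mass m_f = stage dry + payload = 19,667.7 + 11,100 = 30,767.7 kg.
Using Δv = v_e ln(m₀/m_f): Δv = v_e · ln(171,000/30,767.7) = 3670.0 × ln(5.558) = 3670.0 × 1.7152 ≈ 6295 m/s.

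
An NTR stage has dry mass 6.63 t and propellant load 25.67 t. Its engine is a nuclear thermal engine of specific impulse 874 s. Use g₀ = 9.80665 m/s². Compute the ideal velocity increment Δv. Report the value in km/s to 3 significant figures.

Δv ≈ 13.6 km/s

v_e = Isp · g₀ = 874 × 9.80665 = 8571.0 m/s.
m₀ = m_dry + m_prop = 6.63 + 25.67 = 32.3 t.
Using Δv = v_e ln(m₀/m_f): Δv = v_e · ln(m₀/m_f) = 8571.0 × ln(4.872) = 8571.0 × 1.5835 ≈ 13571.9 m/s.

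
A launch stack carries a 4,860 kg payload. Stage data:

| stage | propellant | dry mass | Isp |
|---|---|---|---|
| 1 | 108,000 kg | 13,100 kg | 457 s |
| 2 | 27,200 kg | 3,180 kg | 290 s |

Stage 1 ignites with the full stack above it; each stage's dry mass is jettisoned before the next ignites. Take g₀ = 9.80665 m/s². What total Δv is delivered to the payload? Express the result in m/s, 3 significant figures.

Ignition mass of stage 1 = 108,000+13,100 + 27,200+3,180 + 4,860 = 156,340 kg.
Stage 1: m₀ = 156,340 kg, m_f = 156,340 − 108,000 = 48,340 kg; Δv = 457×9.80665×ln(3.234) = 4481.6×1.1738 ≈ 5260 m/s.
Stage 2: m₀ = 35,240 kg, m_f = 35,240 − 27,200 = 8,040 kg; Δv = 290×9.80665×ln(4.383) = 2843.9×1.4778 ≈ 4203 m/s.
Total Δv = 5260 + 4203 = 9463 m/s.

Δv ≈ 9460 m/s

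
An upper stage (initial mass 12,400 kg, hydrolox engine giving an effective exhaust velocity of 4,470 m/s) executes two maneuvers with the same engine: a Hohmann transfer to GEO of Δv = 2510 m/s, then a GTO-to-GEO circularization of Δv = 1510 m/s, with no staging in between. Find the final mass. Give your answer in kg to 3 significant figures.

final mass ≈ 5040 kg

After the first burn: m = 12400 × exp(−2510/4470.0) = 12400 × 0.57034 = 7,072.22 kg.
After the second burn: m = 7,072.22 × exp(−1510/4470.0) = 7,072.22 × 0.71333 = 5,044.83 kg.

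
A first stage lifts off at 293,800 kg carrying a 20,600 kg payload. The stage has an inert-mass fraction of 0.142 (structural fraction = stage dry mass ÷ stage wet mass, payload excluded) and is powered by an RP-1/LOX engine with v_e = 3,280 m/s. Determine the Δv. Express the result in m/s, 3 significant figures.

Δv ≈ 5240 m/s

Stage wet mass = m₀ − payload = 293,800 − 20,600 = 273,200 kg.
Stage dry mass = ε × stage wet mass = 0.142 × 273,200 = 38,794.4 kg.
Burnout mass m_f = stage dry + payload = 38,794.4 + 20,600 = 59,394.4 kg.
Rocket equation: Δv = v_e · ln(293,800/59,394.4) = 3280.0 × ln(4.947) = 3280.0 × 1.5987 ≈ 5244 m/s.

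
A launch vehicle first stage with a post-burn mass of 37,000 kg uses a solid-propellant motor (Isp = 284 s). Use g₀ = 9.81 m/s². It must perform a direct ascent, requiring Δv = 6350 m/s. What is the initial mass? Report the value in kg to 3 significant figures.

v_e = Isp · g₀ = 284 × 9.81 = 2786.0 m/s.
From the ideal rocket equation, m₀/m_f = exp(Δv / v_e) = exp(6350 / 2786.0) = exp(2.2792) = 9.7691.
m₀ = m_f × 9.7691 = 37,000 × 9.7691 = 361,457 kg.

initial mass ≈ 361000 kg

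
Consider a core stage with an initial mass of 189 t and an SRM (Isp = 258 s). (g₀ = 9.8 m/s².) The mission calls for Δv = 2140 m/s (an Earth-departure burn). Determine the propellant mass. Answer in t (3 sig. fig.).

v_e = Isp · g₀ = 258 × 9.8 = 2528.4 m/s.
m₀/m_f = exp(Δv / v_e) = exp(2140 / 2528.4) = exp(0.8464) = 2.3312.
m_f = 189 / 2.3312 = 81.0741 t, so propellant = m₀ − m_f = 189 − 81.0741 = 107.9259 t.

propellant mass ≈ 108 t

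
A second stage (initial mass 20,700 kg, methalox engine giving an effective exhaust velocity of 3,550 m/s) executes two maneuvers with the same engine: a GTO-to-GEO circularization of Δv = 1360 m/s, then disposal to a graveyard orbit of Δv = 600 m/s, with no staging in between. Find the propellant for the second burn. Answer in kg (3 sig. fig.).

propellant for the second burn ≈ 2190 kg

After the first burn: m = 20700 × exp(−1360/3550.0) = 20700 × 0.68175 = 14,112.2 kg.
After the second burn: m = 14,112.2 × exp(−600/3550.0) = 14,112.2 × 0.84450 = 11,917.8 kg.
Second-burn propellant = 14,112.2 − 11,917.8 = 2,194.4 kg.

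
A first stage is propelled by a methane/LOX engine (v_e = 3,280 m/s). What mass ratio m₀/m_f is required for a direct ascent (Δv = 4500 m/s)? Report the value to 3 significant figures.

mass ratio ≈ 3.94

From the ideal rocket equation, m₀/m_f = exp(Δv / v_e) = exp(4500 / 3280.0) = exp(1.3720) = 3.9430.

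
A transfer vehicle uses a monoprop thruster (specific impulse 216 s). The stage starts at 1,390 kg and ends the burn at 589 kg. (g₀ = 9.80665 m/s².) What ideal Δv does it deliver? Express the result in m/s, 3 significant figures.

v_e = Isp · g₀ = 216 × 9.80665 = 2118.2 m/s.
From the ideal rocket equation, Δv = v_e · ln(m₀/m_f) = 2118.2 × ln(2.36) = 2118.2 × 0.8586 ≈ 1818.8 m/s.

Δv ≈ 1820 m/s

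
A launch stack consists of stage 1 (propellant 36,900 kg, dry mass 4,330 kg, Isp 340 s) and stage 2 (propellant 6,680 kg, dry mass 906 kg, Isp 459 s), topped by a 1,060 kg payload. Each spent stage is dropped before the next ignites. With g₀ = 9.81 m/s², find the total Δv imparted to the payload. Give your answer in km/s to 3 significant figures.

Ignition mass of stage 1 = 36,900+4,330 + 6,680+906 + 1,060 = 49,876 kg.
Stage 1: m₀ = 49,876 kg, m_f = 49,876 − 36,900 = 12,976 kg; Δv = 340×9.81×ln(3.844) = 3335.4×1.3464 ≈ 4491 m/s.
Stage 2: m₀ = 8,646 kg, m_f = 8,646 − 6,680 = 1,966 kg; Δv = 459×9.81×ln(4.398) = 4502.8×1.4811 ≈ 6669 m/s.
Total Δv = 4491 + 6669 = 11160 m/s.

Δv ≈ 11.2 km/s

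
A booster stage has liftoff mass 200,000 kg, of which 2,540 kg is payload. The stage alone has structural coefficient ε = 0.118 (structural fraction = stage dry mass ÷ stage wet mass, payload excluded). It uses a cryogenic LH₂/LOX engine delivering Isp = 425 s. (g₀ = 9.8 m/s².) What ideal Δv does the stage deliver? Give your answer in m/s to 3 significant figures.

Stage wet mass = m₀ − payload = 200,000 − 2,540 = 197,460 kg.
Stage dry mass = ε × stage wet mass = 0.118 × 197,460 = 23,300.3 kg.
Burnout mass m_f = stage dry + payload = 23,300.3 + 2,540 = 25,840.3 kg.
v_e = Isp · g₀ = 425 × 9.8 = 4165.0 m/s.
By the Tsiolkovsky rocket equation, Δv = v_e · ln(200,000/25,840.3) = 4165.0 × ln(7.74) = 4165.0 × 2.0464 ≈ 8523 m/s.

Δv ≈ 8520 m/s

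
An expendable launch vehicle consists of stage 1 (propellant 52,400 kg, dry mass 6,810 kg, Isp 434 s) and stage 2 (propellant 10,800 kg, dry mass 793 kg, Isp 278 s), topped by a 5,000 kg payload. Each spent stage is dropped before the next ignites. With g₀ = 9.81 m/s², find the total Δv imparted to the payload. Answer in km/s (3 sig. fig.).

Δv ≈ 7.87 km/s

Ignition mass of stage 1 = 52,400+6,810 + 10,800+793 + 5,000 = 75,803 kg.
Stage 1: m₀ = 75,803 kg, m_f = 75,803 − 52,400 = 23,403 kg; Δv = 434×9.81×ln(3.239) = 4257.5×1.1753 ≈ 5004 m/s.
Stage 2: m₀ = 16,593 kg, m_f = 16,593 − 10,800 = 5,793 kg; Δv = 278×9.81×ln(2.864) = 2727.2×1.0523 ≈ 2870 m/s.
Total Δv = 5004 + 2870 = 7874 m/s.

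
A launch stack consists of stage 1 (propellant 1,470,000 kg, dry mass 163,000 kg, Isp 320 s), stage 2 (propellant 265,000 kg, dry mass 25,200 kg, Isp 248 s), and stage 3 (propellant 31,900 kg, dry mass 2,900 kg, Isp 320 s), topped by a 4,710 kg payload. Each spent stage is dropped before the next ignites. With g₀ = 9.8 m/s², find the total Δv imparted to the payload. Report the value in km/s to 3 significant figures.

Δv ≈ 13.5 km/s

Ignition mass of stage 1 = 1,470,000+163,000 + 265,000+25,200 + 31,900+2,900 + 4,710 = 1,962,710 kg.
Stage 1: m₀ = 1,962,710 kg, m_f = 1,962,710 − 1,470,000 = 492,710 kg; Δv = 320×9.8×ln(3.983) = 3136.0×1.3822 ≈ 4334 m/s.
Stage 2: m₀ = 329,710 kg, m_f = 329,710 − 265,000 = 64,710 kg; Δv = 248×9.8×ln(5.095) = 2430.4×1.6283 ≈ 3957 m/s.
Stage 3: m₀ = 39,510 kg, m_f = 39,510 − 31,900 = 7,610 kg; Δv = 320×9.8×ln(5.192) = 3136.0×1.6471 ≈ 5165 m/s.
Total Δv = 4334 + 3957 + 5165 = 13456 m/s.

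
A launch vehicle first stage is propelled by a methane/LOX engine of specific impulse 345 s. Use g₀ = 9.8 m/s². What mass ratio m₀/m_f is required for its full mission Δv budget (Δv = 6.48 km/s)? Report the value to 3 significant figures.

mass ratio ≈ 6.80

v_e = Isp · g₀ = 345 × 9.8 = 3381.0 m/s.
Using Δv = v_e ln(m₀/m_f): m₀/m_f = exp(Δv / v_e) = exp(6480 / 3381.0) = exp(1.9166) = 6.7978.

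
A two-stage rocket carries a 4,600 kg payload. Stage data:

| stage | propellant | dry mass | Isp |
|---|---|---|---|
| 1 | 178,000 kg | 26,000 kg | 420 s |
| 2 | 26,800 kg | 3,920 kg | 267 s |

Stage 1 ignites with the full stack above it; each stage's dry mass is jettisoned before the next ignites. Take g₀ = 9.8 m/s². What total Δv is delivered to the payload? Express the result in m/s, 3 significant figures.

Ignition mass of stage 1 = 178,000+26,000 + 26,800+3,920 + 4,600 = 239,320 kg.
Stage 1: m₀ = 239,320 kg, m_f = 239,320 − 178,000 = 61,320 kg; Δv = 420×9.8×ln(3.903) = 4116.0×1.3617 ≈ 5605 m/s.
Stage 2: m₀ = 35,320 kg, m_f = 35,320 − 26,800 = 8,520 kg; Δv = 267×9.8×ln(4.146) = 2616.6×1.4220 ≈ 3721 m/s.
Total Δv = 5605 + 3721 = 9326 m/s.

Δv ≈ 9330 m/s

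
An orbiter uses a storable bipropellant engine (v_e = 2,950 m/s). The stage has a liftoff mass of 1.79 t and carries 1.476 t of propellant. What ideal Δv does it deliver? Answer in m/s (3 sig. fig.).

Δv ≈ 5130 m/s

m_f = m₀ − m_prop = 1.79 − 1.476 = 0.314 t.
Rocket equation: Δv = v_e · ln(m₀/m_f) = 2950.0 × ln(5.701) = 2950.0 × 1.7406 ≈ 5134.7 m/s.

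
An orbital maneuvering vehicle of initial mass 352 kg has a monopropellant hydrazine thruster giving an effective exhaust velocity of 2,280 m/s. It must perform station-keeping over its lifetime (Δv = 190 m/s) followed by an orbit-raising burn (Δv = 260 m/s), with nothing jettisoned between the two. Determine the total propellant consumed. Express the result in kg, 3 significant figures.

After the first burn: m = 352 × exp(−190/2280.0) = 352 × 0.92004 = 323.854 kg.
After the second burn: m = 323.854 × exp(−260/2280.0) = 323.854 × 0.89223 = 288.952 kg.
Total propellant = m₀ − m_final = 352 − 288.952 = 63.048 kg.

total propellant consumed ≈ 63.0 kg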